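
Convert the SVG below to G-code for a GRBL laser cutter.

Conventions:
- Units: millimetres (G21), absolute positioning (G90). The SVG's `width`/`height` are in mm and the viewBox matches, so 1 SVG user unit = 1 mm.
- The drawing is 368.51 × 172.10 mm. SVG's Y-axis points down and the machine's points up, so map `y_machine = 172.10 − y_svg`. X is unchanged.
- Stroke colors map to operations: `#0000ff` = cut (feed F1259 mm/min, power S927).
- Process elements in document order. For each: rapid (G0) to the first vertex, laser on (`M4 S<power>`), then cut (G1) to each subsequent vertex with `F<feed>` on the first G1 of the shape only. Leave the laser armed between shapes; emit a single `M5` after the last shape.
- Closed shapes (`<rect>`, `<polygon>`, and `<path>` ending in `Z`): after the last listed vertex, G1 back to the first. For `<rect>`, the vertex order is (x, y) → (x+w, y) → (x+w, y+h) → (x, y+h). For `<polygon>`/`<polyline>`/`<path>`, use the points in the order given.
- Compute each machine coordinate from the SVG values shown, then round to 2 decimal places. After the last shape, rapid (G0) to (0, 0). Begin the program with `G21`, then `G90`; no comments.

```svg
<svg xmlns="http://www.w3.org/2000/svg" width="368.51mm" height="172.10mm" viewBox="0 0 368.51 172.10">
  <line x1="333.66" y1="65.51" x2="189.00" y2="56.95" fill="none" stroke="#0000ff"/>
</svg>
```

Since the viewBox matches the mm dimensions, user units are millimetres directly. The only transform is the Y-flip y_m = 172.10 − y_svg.

Shape 1 is a line segment drawn with `<line>`. Its stroke #0000ff means cut at S927, F1259. After flipping Y the toolpath is (333.66,106.59) → (189.00,115.15).

G21
G90
G0 X333.66 Y106.59
M4 S927
G1 X189.00 Y115.15 F1259
M5
G0 X0.00 Y0.00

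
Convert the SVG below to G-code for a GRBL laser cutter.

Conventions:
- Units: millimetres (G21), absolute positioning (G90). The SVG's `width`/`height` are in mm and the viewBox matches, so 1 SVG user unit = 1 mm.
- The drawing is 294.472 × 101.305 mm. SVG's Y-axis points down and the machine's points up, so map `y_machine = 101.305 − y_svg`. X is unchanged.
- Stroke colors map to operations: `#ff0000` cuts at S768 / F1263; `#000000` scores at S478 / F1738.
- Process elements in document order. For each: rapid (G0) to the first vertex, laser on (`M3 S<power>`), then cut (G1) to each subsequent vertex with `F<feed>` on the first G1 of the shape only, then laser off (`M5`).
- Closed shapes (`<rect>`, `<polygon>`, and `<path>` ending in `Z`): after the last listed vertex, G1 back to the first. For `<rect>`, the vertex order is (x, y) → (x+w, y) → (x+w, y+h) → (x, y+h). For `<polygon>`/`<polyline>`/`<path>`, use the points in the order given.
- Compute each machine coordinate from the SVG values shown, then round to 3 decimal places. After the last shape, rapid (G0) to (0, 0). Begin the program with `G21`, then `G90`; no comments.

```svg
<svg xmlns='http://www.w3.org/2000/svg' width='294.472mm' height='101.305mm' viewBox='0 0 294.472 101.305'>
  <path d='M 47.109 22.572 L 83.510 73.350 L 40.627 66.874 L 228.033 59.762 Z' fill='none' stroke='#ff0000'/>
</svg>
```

G21
G90
G0 X47.109 Y78.733
M3 S768
G1 X83.510 Y27.955 F1263
G1 X40.627 Y34.431
G1 X228.033 Y41.543
G1 X47.109 Y78.733
M5
G0 X0.000 Y0.000

Since the viewBox matches the mm dimensions, user units are millimetres directly. The only transform is the Y-flip y_m = 101.305 − y_svg.

Shape 1 is a closed polygon drawn with `<path>`. Its stroke #ff0000 means cut at S768, F1263. After flipping Y the toolpath is (47.109,78.733) → (83.510,27.955) → (40.627,34.431) → (228.033,41.543) → (47.109,78.733), returning to the start.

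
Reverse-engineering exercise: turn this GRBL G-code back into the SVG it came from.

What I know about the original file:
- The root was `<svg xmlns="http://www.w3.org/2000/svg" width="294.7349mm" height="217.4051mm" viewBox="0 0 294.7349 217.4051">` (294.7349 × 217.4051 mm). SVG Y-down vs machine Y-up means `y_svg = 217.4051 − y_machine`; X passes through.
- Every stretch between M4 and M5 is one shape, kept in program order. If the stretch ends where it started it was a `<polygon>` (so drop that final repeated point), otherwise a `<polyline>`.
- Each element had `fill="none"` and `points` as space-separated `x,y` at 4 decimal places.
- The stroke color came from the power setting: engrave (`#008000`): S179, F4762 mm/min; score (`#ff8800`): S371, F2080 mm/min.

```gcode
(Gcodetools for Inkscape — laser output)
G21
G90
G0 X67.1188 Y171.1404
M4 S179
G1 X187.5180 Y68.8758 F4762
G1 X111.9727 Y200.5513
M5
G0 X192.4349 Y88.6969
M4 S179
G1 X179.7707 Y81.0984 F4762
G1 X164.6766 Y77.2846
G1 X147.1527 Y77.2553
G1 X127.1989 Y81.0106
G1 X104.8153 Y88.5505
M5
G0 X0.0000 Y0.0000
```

<svg xmlns="http://www.w3.org/2000/svg" width="294.7349mm" height="217.4051mm" viewBox="0 0 294.7349 217.4051">
  <polyline points="67.1188,46.2647 187.5180,148.5293 111.9727,16.8538" fill="none" stroke="#008000"/>
  <polyline points="192.4349,128.7082 179.7707,136.3067 164.6766,140.1205 147.1527,140.1498 127.1989,136.3945 104.8153,128.8546" fill="none" stroke="#008000"/>
</svg>

Machine Y-up, SVG Y-down with viewBox height 217.4051, so y_svg = 217.4051 − y_machine; X carries over. Every run uses S179, so all elements get stroke `#008000` (engrave).

Run 1: The run is open, so emit a `<polyline>` with points (Y-flipped): 67.1188,46.2647 187.5180,148.5293 111.9727,16.8538.

Run 2: The run is open, so emit a `<polyline>` with points (Y-flipped): 192.4349,128.7082 179.7707,136.3067 164.6766,140.1205 147.1527,140.1498 127.1989,136.3945 104.8153,128.8546.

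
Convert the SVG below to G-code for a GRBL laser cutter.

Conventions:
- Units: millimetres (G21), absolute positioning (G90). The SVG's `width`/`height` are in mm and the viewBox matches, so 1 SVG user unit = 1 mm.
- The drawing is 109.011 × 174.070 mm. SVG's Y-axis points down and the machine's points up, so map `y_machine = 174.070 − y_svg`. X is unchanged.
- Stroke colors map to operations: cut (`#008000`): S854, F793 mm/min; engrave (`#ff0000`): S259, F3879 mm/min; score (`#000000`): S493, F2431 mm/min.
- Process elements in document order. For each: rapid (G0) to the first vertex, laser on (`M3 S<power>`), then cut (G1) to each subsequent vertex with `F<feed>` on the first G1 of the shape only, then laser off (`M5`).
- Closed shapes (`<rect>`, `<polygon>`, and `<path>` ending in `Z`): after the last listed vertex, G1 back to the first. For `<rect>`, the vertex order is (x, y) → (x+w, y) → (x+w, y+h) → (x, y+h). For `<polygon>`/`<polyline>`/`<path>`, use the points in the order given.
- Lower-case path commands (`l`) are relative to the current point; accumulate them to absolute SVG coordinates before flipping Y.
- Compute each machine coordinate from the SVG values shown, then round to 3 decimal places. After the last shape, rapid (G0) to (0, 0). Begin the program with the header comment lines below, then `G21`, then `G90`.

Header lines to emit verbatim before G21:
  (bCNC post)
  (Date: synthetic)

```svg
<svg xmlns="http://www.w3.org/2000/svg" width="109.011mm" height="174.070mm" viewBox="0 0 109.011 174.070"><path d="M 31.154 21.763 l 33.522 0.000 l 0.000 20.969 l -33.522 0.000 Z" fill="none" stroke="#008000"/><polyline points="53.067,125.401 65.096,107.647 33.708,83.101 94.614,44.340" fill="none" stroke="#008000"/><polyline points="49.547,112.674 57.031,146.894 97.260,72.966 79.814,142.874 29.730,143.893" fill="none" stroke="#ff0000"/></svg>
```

1 u = 1 mm; y_m = 174.070 − y.

[1] `<path>` rectangle, #008000→cut S854 F793: (31.154,152.307) → (64.676,152.307) → (64.676,131.338) → (31.154,131.338) → (31.154,152.307) (closed)

[2] `<polyline>` open polyline, #008000→cut S854 F793: (53.067,48.669) → (65.096,66.423) → (33.708,90.969) → (94.614,129.730)

[3] `<polyline>` open polyline, #ff0000→engrave S259 F3879: (49.547,61.396) → (57.031,27.176) → (97.260,101.104) → (79.814,31.196) → (29.730,30.177)

(bCNC post)
(Date: synthetic)
G21
G90
G0 X31.154 Y152.307
M3 S854
G1 X64.676 Y152.307 F793
G1 X64.676 Y131.338
G1 X31.154 Y131.338
G1 X31.154 Y152.307
M5
G0 X53.067 Y48.669
M3 S854
G1 X65.096 Y66.423 F793
G1 X33.708 Y90.969
G1 X94.614 Y129.730
M5
G0 X49.547 Y61.396
M3 S259
G1 X57.031 Y27.176 F3879
G1 X97.260 Y101.104
G1 X79.814 Y31.196
G1 X29.730 Y30.177
M5
G0 X0.000 Y0.000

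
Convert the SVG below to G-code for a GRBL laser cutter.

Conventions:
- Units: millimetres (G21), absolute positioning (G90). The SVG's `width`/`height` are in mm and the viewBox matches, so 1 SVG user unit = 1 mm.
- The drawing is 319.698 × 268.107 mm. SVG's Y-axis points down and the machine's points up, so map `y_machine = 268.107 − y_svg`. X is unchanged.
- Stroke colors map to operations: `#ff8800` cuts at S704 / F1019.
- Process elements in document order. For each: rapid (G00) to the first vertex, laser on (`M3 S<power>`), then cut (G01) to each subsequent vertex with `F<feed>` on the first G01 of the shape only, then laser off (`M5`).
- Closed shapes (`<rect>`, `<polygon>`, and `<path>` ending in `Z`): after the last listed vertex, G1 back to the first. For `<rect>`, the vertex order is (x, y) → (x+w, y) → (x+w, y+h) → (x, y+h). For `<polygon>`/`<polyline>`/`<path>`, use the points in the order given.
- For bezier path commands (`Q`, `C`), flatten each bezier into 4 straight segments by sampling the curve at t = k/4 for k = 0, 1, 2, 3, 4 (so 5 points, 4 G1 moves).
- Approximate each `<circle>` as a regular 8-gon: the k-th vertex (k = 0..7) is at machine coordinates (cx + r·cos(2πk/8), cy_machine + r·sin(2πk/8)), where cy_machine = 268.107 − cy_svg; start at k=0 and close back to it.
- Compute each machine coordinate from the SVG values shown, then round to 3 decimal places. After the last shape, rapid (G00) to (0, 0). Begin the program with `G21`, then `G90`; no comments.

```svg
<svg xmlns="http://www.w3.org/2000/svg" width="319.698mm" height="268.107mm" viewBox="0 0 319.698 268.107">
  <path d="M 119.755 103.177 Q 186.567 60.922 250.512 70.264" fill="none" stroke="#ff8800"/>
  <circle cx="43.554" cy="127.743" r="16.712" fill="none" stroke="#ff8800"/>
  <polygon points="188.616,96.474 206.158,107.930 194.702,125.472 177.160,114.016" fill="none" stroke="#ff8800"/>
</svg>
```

G21
G90
G00 X119.755 Y164.930
M3 S704
G01 X152.982 Y182.833 F1019
G01 X185.850 Y194.286
G01 X218.360 Y199.289
G01 X250.512 Y197.843
M5
G00 X60.266 Y140.364
M3 S704
G01 X55.371 Y152.181 F1019
G01 X43.554 Y157.076
G01 X31.737 Y152.181
G01 X26.842 Y140.364
G01 X31.737 Y128.547
G01 X43.554 Y123.652
G01 X55.371 Y128.547
G01 X60.266 Y140.364
M5
G00 X188.616 Y171.633
M3 S704
G01 X206.158 Y160.177 F1019
G01 X194.702 Y142.635
G01 X177.160 Y154.091
G01 X188.616 Y171.633
M5
G00 X0.000 Y0.000

viewBox `0 0 319.698 268.107` with mm width/height → 1 unit = 1 mm. Flip: y_m = 268.107 − y_svg.

**Shape 1** — `<path>` quadratic bezier, stroke `#ff8800` → cut (S704, F1019). Control points (SVG): P0=(119.755,103.177), P1=(186.567,60.922), P2=(250.512,70.264); sampled at t=k/4. Machine vertices: (119.755,164.930) → (152.982,182.833) → (185.850,194.286) → (218.360,199.289) → (250.512,197.843). Open path.

**Shape 2** — `<circle>` circle, stroke `#ff8800` → cut (S704, F1019). Machine vertices: (60.266,140.364) → (55.371,152.181) → (43.554,157.076) → (31.737,152.181) → (26.842,140.364) → (31.737,128.547) → (43.554,123.652) → (55.371,128.547) → (60.266,140.364). Closed: final G1 returns to the first vertex.

**Shape 3** — `<polygon>` regular polygon, stroke `#ff8800` → cut (S704, F1019). Machine vertices: (188.616,171.633) → (206.158,160.177) → (194.702,142.635) → (177.160,154.091) → (188.616,171.633). Closed: final G1 returns to the first vertex.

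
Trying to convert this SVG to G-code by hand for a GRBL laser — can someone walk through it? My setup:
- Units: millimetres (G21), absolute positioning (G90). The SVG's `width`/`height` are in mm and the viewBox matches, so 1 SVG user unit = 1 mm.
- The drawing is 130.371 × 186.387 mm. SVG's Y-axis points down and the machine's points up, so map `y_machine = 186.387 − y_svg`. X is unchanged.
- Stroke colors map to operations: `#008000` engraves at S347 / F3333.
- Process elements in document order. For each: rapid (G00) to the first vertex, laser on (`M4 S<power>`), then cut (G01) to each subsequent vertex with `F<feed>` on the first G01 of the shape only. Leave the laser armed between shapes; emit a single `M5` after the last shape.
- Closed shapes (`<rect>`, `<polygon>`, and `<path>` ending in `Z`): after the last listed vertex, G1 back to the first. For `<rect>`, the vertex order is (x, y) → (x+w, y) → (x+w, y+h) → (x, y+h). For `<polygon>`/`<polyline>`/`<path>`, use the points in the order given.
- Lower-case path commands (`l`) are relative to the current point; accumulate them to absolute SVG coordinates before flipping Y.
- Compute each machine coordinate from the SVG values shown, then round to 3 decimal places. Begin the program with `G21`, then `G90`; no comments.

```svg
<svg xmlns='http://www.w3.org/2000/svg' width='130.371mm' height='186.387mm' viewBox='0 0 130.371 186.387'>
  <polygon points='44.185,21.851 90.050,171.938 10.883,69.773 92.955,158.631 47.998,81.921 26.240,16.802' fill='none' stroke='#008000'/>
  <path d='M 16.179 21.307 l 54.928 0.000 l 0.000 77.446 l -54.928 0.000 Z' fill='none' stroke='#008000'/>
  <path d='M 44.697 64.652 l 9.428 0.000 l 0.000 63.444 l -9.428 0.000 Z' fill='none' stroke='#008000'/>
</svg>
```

G21
G90
G00 X44.185 Y164.536
M4 S347
G01 X90.050 Y14.449 F3333
G01 X10.883 Y116.614
G01 X92.955 Y27.756
G01 X47.998 Y104.466
G01 X26.240 Y169.585
G01 X44.185 Y164.536
G00 X16.179 Y165.080
M4 S347
G01 X71.107 Y165.080 F3333
G01 X71.107 Y87.634
G01 X16.179 Y87.634
G01 X16.179 Y165.080
G00 X44.697 Y121.735
M4 S347
G01 X54.125 Y121.735 F3333
G01 X54.125 Y58.291
G01 X44.697 Y58.291
G01 X44.697 Y121.735
M5

1 u = 1 mm; y_m = 186.387 − y.

[1] `<polygon>` closed polygon, #008000→engrave S347 F3333: (44.185,164.536) → (90.050,14.449) → (10.883,116.614) → (92.955,27.756) → (47.998,104.466) → (26.240,169.585) → (44.185,164.536) (closed)

[2] `<path>` rectangle, #008000→engrave S347 F3333: (16.179,165.080) → (71.107,165.080) → (71.107,87.634) → (16.179,87.634) → (16.179,165.080) (closed)

[3] `<path>` rectangle, #008000→engrave S347 F3333: (44.697,121.735) → (54.125,121.735) → (54.125,58.291) → (44.697,58.291) → (44.697,121.735) (closed)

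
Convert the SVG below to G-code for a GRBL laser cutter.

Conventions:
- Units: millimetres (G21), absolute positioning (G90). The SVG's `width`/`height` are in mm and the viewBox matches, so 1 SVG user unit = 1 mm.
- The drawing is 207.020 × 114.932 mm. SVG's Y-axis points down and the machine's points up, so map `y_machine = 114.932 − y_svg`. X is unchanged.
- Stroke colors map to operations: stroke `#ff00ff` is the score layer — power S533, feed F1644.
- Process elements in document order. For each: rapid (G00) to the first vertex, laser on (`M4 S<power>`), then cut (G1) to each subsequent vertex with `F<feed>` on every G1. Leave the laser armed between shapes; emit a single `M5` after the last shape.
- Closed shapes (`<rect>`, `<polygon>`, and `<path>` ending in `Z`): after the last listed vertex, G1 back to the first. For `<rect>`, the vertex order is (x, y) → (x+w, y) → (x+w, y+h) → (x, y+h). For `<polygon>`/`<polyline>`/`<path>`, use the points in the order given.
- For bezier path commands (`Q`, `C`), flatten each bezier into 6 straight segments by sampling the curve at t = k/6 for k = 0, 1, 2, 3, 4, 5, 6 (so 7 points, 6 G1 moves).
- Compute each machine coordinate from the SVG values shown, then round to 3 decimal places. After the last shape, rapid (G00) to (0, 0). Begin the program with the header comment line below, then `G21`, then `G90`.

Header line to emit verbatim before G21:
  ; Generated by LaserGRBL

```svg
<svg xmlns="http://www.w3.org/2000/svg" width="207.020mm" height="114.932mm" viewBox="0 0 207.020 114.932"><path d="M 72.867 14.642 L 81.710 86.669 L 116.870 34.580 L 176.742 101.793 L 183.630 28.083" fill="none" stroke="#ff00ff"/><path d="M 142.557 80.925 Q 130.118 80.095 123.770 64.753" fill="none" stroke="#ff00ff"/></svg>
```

1 u = 1 mm; y_m = 114.932 − y.

[1] `<path>` open polyline, #ff00ff→score S533 F1644: (72.867,100.290) → (81.710,28.263) → (116.870,80.352) → (176.742,13.139) → (183.630,86.849)

[2] `<path>` quadratic bezier, #ff00ff→score S533 F1644: (142.557,34.007) → (138.580,34.687) → (134.941,36.173) → (131.641,38.465) → (128.679,41.563) → (126.055,45.468) → (123.770,50.179)

; Generated by LaserGRBL
G21
G90
G00 X72.867 Y100.290
M4 S533
G1 X81.710 Y28.263 F1644
G1 X116.870 Y80.352 F1644
G1 X176.742 Y13.139 F1644
G1 X183.630 Y86.849 F1644
G00 X142.557 Y34.007
M4 S533
G1 X138.580 Y34.687 F1644
G1 X134.941 Y36.173 F1644
G1 X131.641 Y38.465 F1644
G1 X128.679 Y41.563 F1644
G1 X126.055 Y45.468 F1644
G1 X123.770 Y50.179 F1644
M5
G00 X0.000 Y0.000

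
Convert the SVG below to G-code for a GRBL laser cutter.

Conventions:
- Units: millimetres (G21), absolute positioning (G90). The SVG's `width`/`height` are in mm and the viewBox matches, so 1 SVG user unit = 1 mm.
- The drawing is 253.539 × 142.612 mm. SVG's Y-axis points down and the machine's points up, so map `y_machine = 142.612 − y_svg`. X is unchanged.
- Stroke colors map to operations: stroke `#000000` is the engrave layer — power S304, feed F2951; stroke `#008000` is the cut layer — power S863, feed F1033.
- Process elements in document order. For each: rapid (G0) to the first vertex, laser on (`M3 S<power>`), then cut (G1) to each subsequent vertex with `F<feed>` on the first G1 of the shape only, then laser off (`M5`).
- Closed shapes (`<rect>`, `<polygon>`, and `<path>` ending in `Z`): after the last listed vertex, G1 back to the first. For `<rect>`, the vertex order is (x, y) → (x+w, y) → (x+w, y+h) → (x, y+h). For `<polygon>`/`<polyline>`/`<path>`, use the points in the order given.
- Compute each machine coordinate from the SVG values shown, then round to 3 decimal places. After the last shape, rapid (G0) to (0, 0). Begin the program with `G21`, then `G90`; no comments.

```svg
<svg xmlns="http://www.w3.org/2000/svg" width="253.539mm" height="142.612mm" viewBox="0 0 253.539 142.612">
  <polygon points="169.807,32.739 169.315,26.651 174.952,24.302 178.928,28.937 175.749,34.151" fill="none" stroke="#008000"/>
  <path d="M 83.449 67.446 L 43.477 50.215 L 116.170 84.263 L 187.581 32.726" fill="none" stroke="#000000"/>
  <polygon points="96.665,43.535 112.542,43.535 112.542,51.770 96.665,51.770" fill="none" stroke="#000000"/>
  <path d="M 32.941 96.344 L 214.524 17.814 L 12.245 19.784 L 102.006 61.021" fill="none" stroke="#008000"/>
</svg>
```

G21
G90
G0 X169.807 Y109.873
M3 S863
G1 X169.315 Y115.961 F1033
G1 X174.952 Y118.310
G1 X178.928 Y113.675
G1 X175.749 Y108.461
G1 X169.807 Y109.873
M5
G0 X83.449 Y75.166
M3 S304
G1 X43.477 Y92.397 F2951
G1 X116.170 Y58.349
G1 X187.581 Y109.886
M5
G0 X96.665 Y99.077
M3 S304
G1 X112.542 Y99.077 F2951
G1 X112.542 Y90.842
G1 X96.665 Y90.842
G1 X96.665 Y99.077
M5
G0 X32.941 Y46.268
M3 S863
G1 X214.524 Y124.798 F1033
G1 X12.245 Y122.828
G1 X102.006 Y81.591
M5
G0 X0.000 Y0.000

viewBox `0 0 253.539 142.612` with mm width/height → 1 unit = 1 mm. Flip: y_m = 142.612 − y_svg.

**Shape 1** — `<polygon>` regular polygon, stroke `#008000` → cut (S863, F1033). Machine vertices: (169.807,109.873) → (169.315,115.961) → (174.952,118.310) → (178.928,113.675) → (175.749,108.461) → (169.807,109.873). Closed: final G1 returns to the first vertex.

**Shape 2** — `<path>` open polyline, stroke `#000000` → engrave (S304, F2951). Machine vertices: (83.449,75.166) → (43.477,92.397) → (116.170,58.349) → (187.581,109.886). Open path.

**Shape 3** — `<polygon>` rectangle, stroke `#000000` → engrave (S304, F2951). Machine vertices: (96.665,99.077) → (112.542,99.077) → (112.542,90.842) → (96.665,90.842) → (96.665,99.077). Closed: final G1 returns to the first vertex.

**Shape 4** — `<path>` open polyline, stroke `#008000` → cut (S863, F1033). Machine vertices: (32.941,46.268) → (214.524,124.798) → (12.245,122.828) → (102.006,81.591). Open path.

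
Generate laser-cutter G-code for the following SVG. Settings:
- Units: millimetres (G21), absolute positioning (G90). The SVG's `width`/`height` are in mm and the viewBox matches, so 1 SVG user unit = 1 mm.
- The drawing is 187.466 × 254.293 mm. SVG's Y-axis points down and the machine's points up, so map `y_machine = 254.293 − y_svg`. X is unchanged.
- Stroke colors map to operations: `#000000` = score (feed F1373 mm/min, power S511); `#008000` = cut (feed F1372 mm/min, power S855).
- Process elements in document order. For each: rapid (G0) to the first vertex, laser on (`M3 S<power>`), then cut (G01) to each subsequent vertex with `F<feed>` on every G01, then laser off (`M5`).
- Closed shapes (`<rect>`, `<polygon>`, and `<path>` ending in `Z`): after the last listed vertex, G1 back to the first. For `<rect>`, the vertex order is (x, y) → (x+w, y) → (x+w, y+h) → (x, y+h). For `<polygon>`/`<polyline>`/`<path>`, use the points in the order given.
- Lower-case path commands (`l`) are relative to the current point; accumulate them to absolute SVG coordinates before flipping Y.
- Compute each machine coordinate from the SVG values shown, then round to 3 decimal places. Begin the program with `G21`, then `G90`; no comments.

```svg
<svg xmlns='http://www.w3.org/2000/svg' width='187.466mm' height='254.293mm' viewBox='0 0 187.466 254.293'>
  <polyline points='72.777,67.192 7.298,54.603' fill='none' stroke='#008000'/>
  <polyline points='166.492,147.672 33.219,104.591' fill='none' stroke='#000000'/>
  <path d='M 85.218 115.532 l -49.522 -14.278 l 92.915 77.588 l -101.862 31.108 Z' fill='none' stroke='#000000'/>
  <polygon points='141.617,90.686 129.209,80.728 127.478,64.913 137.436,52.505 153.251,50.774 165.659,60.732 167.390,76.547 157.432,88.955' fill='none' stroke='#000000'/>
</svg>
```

G21
G90
G0 X72.777 Y187.101
M3 S855
G01 X7.298 Y199.690 F1372
M5
G0 X166.492 Y106.621
M3 S511
G01 X33.219 Y149.702 F1373
M5
G0 X85.218 Y138.761
M3 S511
G01 X35.696 Y153.039 F1373
G01 X128.611 Y75.451 F1373
G01 X26.749 Y44.343 F1373
G01 X85.218 Y138.761 F1373
M5
G0 X141.617 Y163.607
M3 S511
G01 X129.209 Y173.565 F1373
G01 X127.478 Y189.380 F1373
G01 X137.436 Y201.788 F1373
G01 X153.251 Y203.519 F1373
G01 X165.659 Y193.561 F1373
G01 X167.390 Y177.746 F1373
G01 X157.432 Y165.338 F1373
G01 X141.617 Y163.607 F1373
M5

Since the viewBox matches the mm dimensions, user units are millimetres directly. The only transform is the Y-flip y_m = 254.293 − y_svg.

Shape 1 is a line segment drawn with `<polyline>`. Its stroke #008000 means cut at S855, F1372. After flipping Y the toolpath is (72.777,187.101) → (7.298,199.690).

Shape 2 is a line segment drawn with `<polyline>`. Its stroke #000000 means score at S511, F1373. After flipping Y the toolpath is (166.492,106.621) → (33.219,149.702).

Shape 3 is a closed polygon drawn with `<path>`. Its stroke #000000 means score at S511, F1373. After flipping Y the toolpath is (85.218,138.761) → (35.696,153.039) → (128.611,75.451) → (26.749,44.343) → (85.218,138.761), returning to the start.

Shape 4 is a regular polygon drawn with `<polygon>`. Its stroke #000000 means score at S511, F1373. After flipping Y the toolpath is (141.617,163.607) → (129.209,173.565) → (127.478,189.380) → (137.436,201.788) → (153.251,203.519) → (165.659,193.561) → (167.390,177.746) → (157.432,165.338) → (141.617,163.607), returning to the start.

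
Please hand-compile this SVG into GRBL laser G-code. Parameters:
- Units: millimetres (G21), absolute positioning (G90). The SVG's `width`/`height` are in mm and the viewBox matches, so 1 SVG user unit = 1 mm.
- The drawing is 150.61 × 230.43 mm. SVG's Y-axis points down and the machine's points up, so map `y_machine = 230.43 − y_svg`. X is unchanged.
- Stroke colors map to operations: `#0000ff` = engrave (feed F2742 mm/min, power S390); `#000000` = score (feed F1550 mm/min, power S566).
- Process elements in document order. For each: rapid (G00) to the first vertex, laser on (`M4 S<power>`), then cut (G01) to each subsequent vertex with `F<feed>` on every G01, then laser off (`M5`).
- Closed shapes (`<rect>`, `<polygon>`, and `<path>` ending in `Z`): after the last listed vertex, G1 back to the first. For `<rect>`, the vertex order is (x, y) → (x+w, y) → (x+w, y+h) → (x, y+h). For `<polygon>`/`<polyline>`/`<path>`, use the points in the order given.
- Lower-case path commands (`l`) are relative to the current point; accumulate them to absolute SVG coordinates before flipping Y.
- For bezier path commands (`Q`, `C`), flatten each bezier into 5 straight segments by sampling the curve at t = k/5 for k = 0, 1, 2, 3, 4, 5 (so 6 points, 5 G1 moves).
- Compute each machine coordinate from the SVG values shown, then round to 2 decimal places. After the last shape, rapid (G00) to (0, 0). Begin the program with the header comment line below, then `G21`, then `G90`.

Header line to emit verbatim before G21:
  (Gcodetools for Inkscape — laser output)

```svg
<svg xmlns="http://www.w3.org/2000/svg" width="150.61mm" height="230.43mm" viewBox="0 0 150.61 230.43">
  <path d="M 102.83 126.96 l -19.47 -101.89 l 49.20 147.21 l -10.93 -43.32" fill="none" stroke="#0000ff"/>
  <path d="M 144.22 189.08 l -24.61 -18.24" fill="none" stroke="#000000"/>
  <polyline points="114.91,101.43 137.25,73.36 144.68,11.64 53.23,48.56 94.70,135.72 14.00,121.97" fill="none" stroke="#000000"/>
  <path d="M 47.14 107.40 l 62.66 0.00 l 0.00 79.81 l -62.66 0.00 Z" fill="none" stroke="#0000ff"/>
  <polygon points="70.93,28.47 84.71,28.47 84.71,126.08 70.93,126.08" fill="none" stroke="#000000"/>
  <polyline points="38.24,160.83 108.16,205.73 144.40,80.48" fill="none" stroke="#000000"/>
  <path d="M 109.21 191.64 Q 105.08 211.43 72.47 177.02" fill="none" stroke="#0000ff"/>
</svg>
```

(Gcodetools for Inkscape — laser output)
G21
G90
G00 X102.83 Y103.47
M4 S390
G01 X83.36 Y205.36 F2742
G01 X132.56 Y58.15 F2742
G01 X121.63 Y101.47 F2742
M5
G00 X144.22 Y41.35
M4 S566
G01 X119.61 Y59.59 F1550
M5
G00 X114.91 Y129.00
M4 S566
G01 X137.25 Y157.07 F1550
G01 X144.68 Y218.79 F1550
G01 X53.23 Y181.87 F1550
G01 X94.70 Y94.71 F1550
G01 X14.00 Y108.46 F1550
M5
G00 X47.14 Y123.03
M4 S390
G01 X109.80 Y123.03 F2742
G01 X109.80 Y43.22 F2742
G01 X47.14 Y43.22 F2742
G01 X47.14 Y123.03 F2742
M5
G00 X70.93 Y201.96
M4 S566
G01 X84.71 Y201.96 F1550
G01 X84.71 Y104.35 F1550
G01 X70.93 Y104.35 F1550
G01 X70.93 Y201.96 F1550
M5
G00 X38.24 Y69.60
M4 S566
G01 X108.16 Y24.70 F1550
G01 X144.40 Y149.95 F1550
M5
G00 X109.21 Y38.79
M4 S390
G01 X106.42 Y33.04 F2742
G01 X101.35 Y31.63 F2742
G01 X94.00 Y34.55 F2742
G01 X84.37 Y41.81 F2742
G01 X72.47 Y53.41 F2742
M5
G00 X0.00 Y0.00

viewBox `0 0 150.61 230.43` with mm width/height → 1 unit = 1 mm. Flip: y_m = 230.43 − y_svg.

**Shape 1** — `<path>` open polyline, stroke `#0000ff` → engrave (S390, F2742). Machine vertices: (102.83,103.47) → (83.36,205.36) → (132.56,58.15) → (121.63,101.47). Open path.

**Shape 2** — `<path>` line segment, stroke `#000000` → score (S566, F1550). Machine vertices: (144.22,41.35) → (119.61,59.59). Open path.

**Shape 3** — `<polyline>` open polyline, stroke `#000000` → score (S566, F1550). Machine vertices: (114.91,129.00) → (137.25,157.07) → (144.68,218.79) → (53.23,181.87) → (94.70,94.71) → (14.00,108.46). Open path.

**Shape 4** — `<path>` rectangle, stroke `#0000ff` → engrave (S390, F2742). Machine vertices: (47.14,123.03) → (109.80,123.03) → (109.80,43.22) → (47.14,43.22) → (47.14,123.03). Closed: final G1 returns to the first vertex.

**Shape 5** — `<polygon>` rectangle, stroke `#000000` → score (S566, F1550). Machine vertices: (70.93,201.96) → (84.71,201.96) → (84.71,104.35) → (70.93,104.35) → (70.93,201.96). Closed: final G1 returns to the first vertex.

**Shape 6** — `<polyline>` open polyline, stroke `#000000` → score (S566, F1550). Machine vertices: (38.24,69.60) → (108.16,24.70) → (144.40,149.95). Open path.

**Shape 7** — `<path>` quadratic bezier, stroke `#0000ff` → engrave (S390, F2742). Control points (SVG): P0=(109.21,191.64), P1=(105.08,211.43), P2=(72.47,177.02); sampled at t=k/5. Machine vertices: (109.21,38.79) → (106.42,33.04) → (101.35,31.63) → (94.00,34.55) → (84.37,41.81) → (72.47,53.41). Open path.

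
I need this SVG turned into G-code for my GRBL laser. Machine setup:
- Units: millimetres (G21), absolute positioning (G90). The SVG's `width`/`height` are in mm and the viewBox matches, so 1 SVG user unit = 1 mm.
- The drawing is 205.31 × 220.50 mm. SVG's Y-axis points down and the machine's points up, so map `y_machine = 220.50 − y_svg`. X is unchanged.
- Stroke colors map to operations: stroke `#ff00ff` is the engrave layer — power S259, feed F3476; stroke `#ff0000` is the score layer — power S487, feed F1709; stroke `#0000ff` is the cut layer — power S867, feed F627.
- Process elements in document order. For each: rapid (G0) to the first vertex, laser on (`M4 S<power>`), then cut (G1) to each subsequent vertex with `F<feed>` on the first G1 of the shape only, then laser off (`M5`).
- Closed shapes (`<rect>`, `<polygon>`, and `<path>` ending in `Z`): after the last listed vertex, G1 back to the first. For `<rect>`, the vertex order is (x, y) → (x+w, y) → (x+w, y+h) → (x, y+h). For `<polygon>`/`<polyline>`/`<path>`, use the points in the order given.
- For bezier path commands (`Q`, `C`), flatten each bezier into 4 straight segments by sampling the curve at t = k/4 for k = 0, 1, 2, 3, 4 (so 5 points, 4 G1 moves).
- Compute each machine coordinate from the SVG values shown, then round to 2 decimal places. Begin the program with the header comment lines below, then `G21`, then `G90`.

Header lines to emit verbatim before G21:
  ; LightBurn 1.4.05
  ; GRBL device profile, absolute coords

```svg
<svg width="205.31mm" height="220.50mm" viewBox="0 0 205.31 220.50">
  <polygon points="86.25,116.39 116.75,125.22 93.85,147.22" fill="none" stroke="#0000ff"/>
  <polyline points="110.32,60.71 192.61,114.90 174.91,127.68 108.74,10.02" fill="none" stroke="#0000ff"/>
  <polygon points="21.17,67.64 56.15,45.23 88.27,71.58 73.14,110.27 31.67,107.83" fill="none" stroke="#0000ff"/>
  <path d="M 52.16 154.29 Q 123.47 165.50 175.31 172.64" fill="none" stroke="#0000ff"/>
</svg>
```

Since the viewBox matches the mm dimensions, user units are millimetres directly. The only transform is the Y-flip y_m = 220.50 − y_svg.

Shape 1 is a regular polygon drawn with `<polygon>`. Its stroke #0000ff means cut at S867, F627. After flipping Y the toolpath is (86.25,104.11) → (116.75,95.28) → (93.85,73.28) → (86.25,104.11), returning to the start.

Shape 2 is a open polyline drawn with `<polyline>`. Its stroke #0000ff means cut at S867, F627. After flipping Y the toolpath is (110.32,159.79) → (192.61,105.60) → (174.91,92.82) → (108.74,210.48).

Shape 3 is a regular polygon drawn with `<polygon>`. Its stroke #0000ff means cut at S867, F627. After flipping Y the toolpath is (21.17,152.86) → (56.15,175.27) → (88.27,148.92) → (73.14,110.23) → (31.67,112.67) → (21.17,152.86), returning to the start.

Shape 4 is a quadratic bezier drawn with `<path>`. Its stroke #0000ff means cut at S867, F627. After flipping Y the toolpath is (52.16,66.21) → (86.60,60.86) → (118.60,56.02) → (148.17,51.68) → (175.31,47.86).

; LightBurn 1.4.05
; GRBL device profile, absolute coords
G21
G90
G0 X86.25 Y104.11
M4 S867
G1 X116.75 Y95.28 F627
G1 X93.85 Y73.28
G1 X86.25 Y104.11
M5
G0 X110.32 Y159.79
M4 S867
G1 X192.61 Y105.60 F627
G1 X174.91 Y92.82
G1 X108.74 Y210.48
M5
G0 X21.17 Y152.86
M4 S867
G1 X56.15 Y175.27 F627
G1 X88.27 Y148.92
G1 X73.14 Y110.23
G1 X31.67 Y112.67
G1 X21.17 Y152.86
M5
G0 X52.16 Y66.21
M4 S867
G1 X86.60 Y60.86 F627
G1 X118.60 Y56.02
G1 X148.17 Y51.68
G1 X175.31 Y47.86
M5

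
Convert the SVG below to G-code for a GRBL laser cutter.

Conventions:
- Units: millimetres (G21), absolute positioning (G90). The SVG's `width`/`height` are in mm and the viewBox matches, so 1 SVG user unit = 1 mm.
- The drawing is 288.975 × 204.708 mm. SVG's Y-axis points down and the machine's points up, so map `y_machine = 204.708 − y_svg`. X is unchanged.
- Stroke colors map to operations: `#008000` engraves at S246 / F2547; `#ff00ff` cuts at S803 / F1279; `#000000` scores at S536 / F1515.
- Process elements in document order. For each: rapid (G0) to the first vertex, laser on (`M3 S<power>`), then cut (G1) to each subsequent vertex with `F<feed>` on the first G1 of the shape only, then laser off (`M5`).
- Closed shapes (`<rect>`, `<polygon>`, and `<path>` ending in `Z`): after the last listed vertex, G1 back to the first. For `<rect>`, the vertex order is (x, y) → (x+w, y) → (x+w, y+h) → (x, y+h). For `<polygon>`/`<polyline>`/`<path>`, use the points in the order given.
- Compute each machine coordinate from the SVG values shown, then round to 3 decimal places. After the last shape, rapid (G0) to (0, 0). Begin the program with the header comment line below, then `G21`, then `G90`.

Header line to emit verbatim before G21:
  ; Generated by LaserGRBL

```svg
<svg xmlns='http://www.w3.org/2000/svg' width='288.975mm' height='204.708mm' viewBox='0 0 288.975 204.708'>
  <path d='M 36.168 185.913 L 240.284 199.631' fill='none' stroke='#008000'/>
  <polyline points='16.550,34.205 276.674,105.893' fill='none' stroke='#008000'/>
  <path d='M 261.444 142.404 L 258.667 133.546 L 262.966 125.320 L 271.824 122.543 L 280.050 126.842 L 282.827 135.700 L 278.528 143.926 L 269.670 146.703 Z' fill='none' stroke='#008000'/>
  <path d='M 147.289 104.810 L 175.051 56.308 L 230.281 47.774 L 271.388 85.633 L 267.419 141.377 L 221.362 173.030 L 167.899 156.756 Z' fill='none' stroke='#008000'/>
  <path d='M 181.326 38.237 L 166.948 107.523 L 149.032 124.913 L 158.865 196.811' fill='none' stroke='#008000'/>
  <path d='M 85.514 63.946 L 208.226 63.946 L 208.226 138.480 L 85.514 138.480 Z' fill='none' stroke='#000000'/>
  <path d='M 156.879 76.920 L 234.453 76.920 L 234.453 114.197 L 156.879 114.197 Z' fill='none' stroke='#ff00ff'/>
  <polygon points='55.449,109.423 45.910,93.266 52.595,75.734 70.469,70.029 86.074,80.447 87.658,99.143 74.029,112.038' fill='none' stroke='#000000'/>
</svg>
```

; Generated by LaserGRBL
G21
G90
G0 X36.168 Y18.795
M3 S246
G1 X240.284 Y5.077 F2547
M5
G0 X16.550 Y170.503
M3 S246
G1 X276.674 Y98.815 F2547
M5
G0 X261.444 Y62.304
M3 S246
G1 X258.667 Y71.162 F2547
G1 X262.966 Y79.388
G1 X271.824 Y82.165
G1 X280.050 Y77.866
G1 X282.827 Y69.008
G1 X278.528 Y60.782
G1 X269.670 Y58.005
G1 X261.444 Y62.304
M5
G0 X147.289 Y99.898
M3 S246
G1 X175.051 Y148.400 F2547
G1 X230.281 Y156.934
G1 X271.388 Y119.075
G1 X267.419 Y63.331
G1 X221.362 Y31.678
G1 X167.899 Y47.952
G1 X147.289 Y99.898
M5
G0 X181.326 Y166.471
M3 S246
G1 X166.948 Y97.185 F2547
G1 X149.032 Y79.795
G1 X158.865 Y7.897
M5
G0 X85.514 Y140.762
M3 S536
G1 X208.226 Y140.762 F1515
G1 X208.226 Y66.228
G1 X85.514 Y66.228
G1 X85.514 Y140.762
M5
G0 X156.879 Y127.788
M3 S803
G1 X234.453 Y127.788 F1279
G1 X234.453 Y90.511
G1 X156.879 Y90.511
G1 X156.879 Y127.788
M5
G0 X55.449 Y95.285
M3 S536
G1 X45.910 Y111.442 F1515
G1 X52.595 Y128.974
G1 X70.469 Y134.679
G1 X86.074 Y124.261
G1 X87.658 Y105.565
G1 X74.029 Y92.670
G1 X55.449 Y95.285
M5
G0 X0.000 Y0.000

viewBox `0 0 288.975 204.708` with mm width/height → 1 unit = 1 mm. Flip: y_m = 204.708 − y_svg.

**Shape 1** — `<path>` line segment, stroke `#008000` → engrave (S246, F2547). Machine vertices: (36.168,18.795) → (240.284,5.077). Open path.

**Shape 2** — `<polyline>` line segment, stroke `#008000` → engrave (S246, F2547). Machine vertices: (16.550,170.503) → (276.674,98.815). Open path.

**Shape 3** — `<path>` regular polygon, stroke `#008000` → engrave (S246, F2547). Machine vertices: (261.444,62.304) → (258.667,71.162) → (262.966,79.388) → (271.824,82.165) → (280.050,77.866) → (282.827,69.008) → (278.528,60.782) → (269.670,58.005) → (261.444,62.304). Closed: final G1 returns to the first vertex.

**Shape 4** — `<path>` regular polygon, stroke `#008000` → engrave (S246, F2547). Machine vertices: (147.289,99.898) → (175.051,148.400) → (230.281,156.934) → (271.388,119.075) → (267.419,63.331) → (221.362,31.678) → (167.899,47.952) → (147.289,99.898). Closed: final G1 returns to the first vertex.

**Shape 5** — `<path>` open polyline, stroke `#008000` → engrave (S246, F2547). Machine vertices: (181.326,166.471) → (166.948,97.185) → (149.032,79.795) → (158.865,7.897). Open path.

**Shape 6** — `<path>` rectangle, stroke `#000000` → score (S536, F1515). Machine vertices: (85.514,140.762) → (208.226,140.762) → (208.226,66.228) → (85.514,66.228) → (85.514,140.762). Closed: final G1 returns to the first vertex.

**Shape 7** — `<path>` rectangle, stroke `#ff00ff` → cut (S803, F1279). Machine vertices: (156.879,127.788) → (234.453,127.788) → (234.453,90.511) → (156.879,90.511) → (156.879,127.788). Closed: final G1 returns to the first vertex.

**Shape 8** — `<polygon>` regular polygon, stroke `#000000` → score (S536, F1515). Machine vertices: (55.449,95.285) → (45.910,111.442) → (52.595,128.974) → (70.469,134.679) → (86.074,124.261) → (87.658,105.565) → (74.029,92.670) → (55.449,95.285). Closed: final G1 returns to the first vertex.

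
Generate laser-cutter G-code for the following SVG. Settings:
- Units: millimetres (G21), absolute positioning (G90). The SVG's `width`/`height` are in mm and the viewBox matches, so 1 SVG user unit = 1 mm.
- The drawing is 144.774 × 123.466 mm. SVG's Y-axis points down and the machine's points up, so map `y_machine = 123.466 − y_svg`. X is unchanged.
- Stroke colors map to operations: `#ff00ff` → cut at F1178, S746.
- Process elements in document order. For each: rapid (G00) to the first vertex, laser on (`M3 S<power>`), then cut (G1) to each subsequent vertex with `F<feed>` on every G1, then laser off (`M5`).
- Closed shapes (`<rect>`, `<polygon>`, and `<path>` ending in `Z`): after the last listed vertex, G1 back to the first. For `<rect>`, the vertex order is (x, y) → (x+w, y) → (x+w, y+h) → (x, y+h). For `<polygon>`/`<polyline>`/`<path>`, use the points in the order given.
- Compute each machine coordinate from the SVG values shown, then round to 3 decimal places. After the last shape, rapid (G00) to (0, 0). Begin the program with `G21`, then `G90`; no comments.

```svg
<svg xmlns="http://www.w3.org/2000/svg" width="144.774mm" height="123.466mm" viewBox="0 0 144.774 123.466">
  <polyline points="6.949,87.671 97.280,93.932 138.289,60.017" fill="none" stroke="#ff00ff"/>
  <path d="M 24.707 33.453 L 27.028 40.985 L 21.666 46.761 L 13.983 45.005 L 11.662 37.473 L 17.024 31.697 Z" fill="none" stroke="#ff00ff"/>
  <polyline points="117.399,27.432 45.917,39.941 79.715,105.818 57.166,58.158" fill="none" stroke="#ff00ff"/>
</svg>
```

G21
G90
G00 X6.949 Y35.795
M3 S746
G1 X97.280 Y29.534 F1178
G1 X138.289 Y63.449 F1178
M5
G00 X24.707 Y90.013
M3 S746
G1 X27.028 Y82.481 F1178
G1 X21.666 Y76.705 F1178
G1 X13.983 Y78.461 F1178
G1 X11.662 Y85.993 F1178
G1 X17.024 Y91.769 F1178
G1 X24.707 Y90.013 F1178
M5
G00 X117.399 Y96.034
M3 S746
G1 X45.917 Y83.525 F1178
G1 X79.715 Y17.648 F1178
G1 X57.166 Y65.308 F1178
M5
G00 X0.000 Y0.000

viewBox `0 0 144.774 123.466` with mm width/height → 1 unit = 1 mm. Flip: y_m = 123.466 − y_svg.

**Shape 1** — `<polyline>` open polyline, stroke `#ff00ff` → cut (S746, F1178). Machine vertices: (6.949,35.795) → (97.280,29.534) → (138.289,63.449). Open path.

**Shape 2** — `<path>` regular polygon, stroke `#ff00ff` → cut (S746, F1178). Machine vertices: (24.707,90.013) → (27.028,82.481) → (21.666,76.705) → (13.983,78.461) → (11.662,85.993) → (17.024,91.769) → (24.707,90.013). Closed: final G1 returns to the first vertex.

**Shape 3** — `<polyline>` open polyline, stroke `#ff00ff` → cut (S746, F1178). Machine vertices: (117.399,96.034) → (45.917,83.525) → (79.715,17.648) → (57.166,65.308). Open path.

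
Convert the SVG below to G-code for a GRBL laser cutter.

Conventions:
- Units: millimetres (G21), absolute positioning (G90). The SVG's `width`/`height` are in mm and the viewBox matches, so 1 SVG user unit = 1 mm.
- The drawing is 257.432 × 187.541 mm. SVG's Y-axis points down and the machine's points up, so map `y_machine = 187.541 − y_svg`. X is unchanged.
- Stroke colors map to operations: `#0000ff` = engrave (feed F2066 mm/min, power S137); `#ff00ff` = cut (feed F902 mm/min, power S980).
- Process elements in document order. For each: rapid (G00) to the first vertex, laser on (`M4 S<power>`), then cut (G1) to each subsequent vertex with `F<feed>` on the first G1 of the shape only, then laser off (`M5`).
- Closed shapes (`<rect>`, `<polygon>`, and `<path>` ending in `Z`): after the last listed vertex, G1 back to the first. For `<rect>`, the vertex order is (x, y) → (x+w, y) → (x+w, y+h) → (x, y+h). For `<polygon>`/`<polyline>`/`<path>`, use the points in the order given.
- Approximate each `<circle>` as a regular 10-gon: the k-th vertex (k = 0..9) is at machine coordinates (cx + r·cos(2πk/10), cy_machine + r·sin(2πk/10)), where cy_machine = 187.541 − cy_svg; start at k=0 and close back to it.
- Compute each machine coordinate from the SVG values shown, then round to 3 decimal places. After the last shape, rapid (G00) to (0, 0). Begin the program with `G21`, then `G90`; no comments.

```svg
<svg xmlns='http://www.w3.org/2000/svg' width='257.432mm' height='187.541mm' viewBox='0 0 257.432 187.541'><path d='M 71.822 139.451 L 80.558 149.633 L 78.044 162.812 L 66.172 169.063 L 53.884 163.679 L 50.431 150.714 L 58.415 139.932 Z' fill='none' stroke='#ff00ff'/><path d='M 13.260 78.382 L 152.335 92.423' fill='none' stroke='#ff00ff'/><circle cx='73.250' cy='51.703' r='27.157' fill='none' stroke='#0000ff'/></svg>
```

Since the viewBox matches the mm dimensions, user units are millimetres directly. The only transform is the Y-flip y_m = 187.541 − y_svg.

Shape 1 is a regular polygon drawn with `<path>`. Its stroke #ff00ff means cut at S980, F902. After flipping Y the toolpath is (71.822,48.090) → (80.558,37.908) → (78.044,24.729) → (66.172,18.478) → (53.884,23.862) → (50.431,36.827) → (58.415,47.609) → (71.822,48.090), returning to the start.

Shape 2 is a line segment drawn with `<path>`. Its stroke #ff00ff means cut at S980, F902. After flipping Y the toolpath is (13.260,109.159) → (152.335,95.118).

Shape 3 is a circle drawn with `<circle>`. Its stroke #0000ff means engrave at S137, F2066. After flipping Y the toolpath is (100.407,135.838) → (95.220,151.800) → (81.642,161.666) → (64.858,161.666) → (51.280,151.800) → (46.093,135.838) → (51.280,119.876) → (64.858,110.010) → (81.642,110.010) → (95.220,119.876) → (100.407,135.838), returning to the start.

G21
G90
G00 X71.822 Y48.090
M4 S980
G1 X80.558 Y37.908 F902
G1 X78.044 Y24.729
G1 X66.172 Y18.478
G1 X53.884 Y23.862
G1 X50.431 Y36.827
G1 X58.415 Y47.609
G1 X71.822 Y48.090
M5
G00 X13.260 Y109.159
M4 S980
G1 X152.335 Y95.118 F902
M5
G00 X100.407 Y135.838
M4 S137
G1 X95.220 Y151.800 F2066
G1 X81.642 Y161.666
G1 X64.858 Y161.666
G1 X51.280 Y151.800
G1 X46.093 Y135.838
G1 X51.280 Y119.876
G1 X64.858 Y110.010
G1 X81.642 Y110.010
G1 X95.220 Y119.876
G1 X100.407 Y135.838
M5
G00 X0.000 Y0.000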